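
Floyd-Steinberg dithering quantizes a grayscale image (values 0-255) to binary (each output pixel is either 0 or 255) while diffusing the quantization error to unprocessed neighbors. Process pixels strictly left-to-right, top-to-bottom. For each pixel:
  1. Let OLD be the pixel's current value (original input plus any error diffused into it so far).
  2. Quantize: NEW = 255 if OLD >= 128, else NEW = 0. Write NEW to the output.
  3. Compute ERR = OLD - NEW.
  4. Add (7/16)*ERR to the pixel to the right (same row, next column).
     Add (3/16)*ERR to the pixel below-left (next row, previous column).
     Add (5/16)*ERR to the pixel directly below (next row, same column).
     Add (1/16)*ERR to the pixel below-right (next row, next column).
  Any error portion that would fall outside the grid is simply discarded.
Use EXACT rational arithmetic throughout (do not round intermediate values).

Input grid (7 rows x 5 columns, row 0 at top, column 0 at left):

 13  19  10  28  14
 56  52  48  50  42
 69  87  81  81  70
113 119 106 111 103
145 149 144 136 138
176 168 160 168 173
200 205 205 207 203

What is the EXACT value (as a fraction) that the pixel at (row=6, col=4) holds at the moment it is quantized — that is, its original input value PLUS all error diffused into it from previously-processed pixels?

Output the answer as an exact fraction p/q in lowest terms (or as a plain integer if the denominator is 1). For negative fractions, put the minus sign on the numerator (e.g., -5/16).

Answer: 3507460327279982280217/18446744073709551616

Derivation:
(0,0): OLD=13 → NEW=0, ERR=13
(0,1): OLD=395/16 → NEW=0, ERR=395/16
(0,2): OLD=5325/256 → NEW=0, ERR=5325/256
(0,3): OLD=151963/4096 → NEW=0, ERR=151963/4096
(0,4): OLD=1981245/65536 → NEW=0, ERR=1981245/65536
(1,0): OLD=16561/256 → NEW=0, ERR=16561/256
(1,1): OLD=189911/2048 → NEW=0, ERR=189911/2048
(1,2): OLD=6787491/65536 → NEW=0, ERR=6787491/65536
(1,3): OLD=29851303/262144 → NEW=0, ERR=29851303/262144
(1,4): OLD=434470421/4194304 → NEW=0, ERR=434470421/4194304
(2,0): OLD=3493165/32768 → NEW=0, ERR=3493165/32768
(2,1): OLD=195118271/1048576 → NEW=255, ERR=-72268609/1048576
(2,2): OLD=1851523581/16777216 → NEW=0, ERR=1851523581/16777216
(2,3): OLD=51207596711/268435456 → NEW=255, ERR=-17243444569/268435456
(2,4): OLD=349541867729/4294967296 → NEW=0, ERR=349541867729/4294967296
(3,0): OLD=2237925981/16777216 → NEW=255, ERR=-2040264099/16777216
(3,1): OLD=9611776537/134217728 → NEW=0, ERR=9611776537/134217728
(3,2): OLD=667722193763/4294967296 → NEW=255, ERR=-427494466717/4294967296
(3,3): OLD=597317590635/8589934592 → NEW=0, ERR=597317590635/8589934592
(3,4): OLD=21281063793143/137438953472 → NEW=255, ERR=-13765869342217/137438953472
(4,0): OLD=258609894611/2147483648 → NEW=0, ERR=258609894611/2147483648
(4,1): OLD=13592833794643/68719476736 → NEW=255, ERR=-3930632773037/68719476736
(4,2): OLD=115872539413309/1099511627776 → NEW=0, ERR=115872539413309/1099511627776
(4,3): OLD=3146108888247379/17592186044416 → NEW=255, ERR=-1339898553078701/17592186044416
(4,4): OLD=21877406961121221/281474976710656 → NEW=0, ERR=21877406961121221/281474976710656
(5,0): OLD=223099731307225/1099511627776 → NEW=255, ERR=-57275733775655/1099511627776
(5,1): OLD=1360066190735051/8796093022208 → NEW=255, ERR=-882937529927989/8796093022208
(5,2): OLD=36918736358644259/281474976710656 → NEW=255, ERR=-34857382702573021/281474976710656
(5,3): OLD=125176691301776717/1125899906842624 → NEW=0, ERR=125176691301776717/1125899906842624
(5,4): OLD=4344522413078207807/18014398509481984 → NEW=255, ERR=-249149206839698113/18014398509481984
(6,0): OLD=23207655730255433/140737488355328 → NEW=255, ERR=-12680403800353207/140737488355328
(6,1): OLD=485207529663241799/4503599627370496 → NEW=0, ERR=485207529663241799/4503599627370496
(6,2): OLD=16429725149510268029/72057594037927936 → NEW=255, ERR=-1944961330161355651/72057594037927936
(6,3): OLD=253183282905121313183/1152921504606846976 → NEW=255, ERR=-40811700769624665697/1152921504606846976
(6,4): OLD=3507460327279982280217/18446744073709551616 → NEW=255, ERR=-1196459411515953381863/18446744073709551616
Target (6,4): original=203, with diffused error = 3507460327279982280217/18446744073709551616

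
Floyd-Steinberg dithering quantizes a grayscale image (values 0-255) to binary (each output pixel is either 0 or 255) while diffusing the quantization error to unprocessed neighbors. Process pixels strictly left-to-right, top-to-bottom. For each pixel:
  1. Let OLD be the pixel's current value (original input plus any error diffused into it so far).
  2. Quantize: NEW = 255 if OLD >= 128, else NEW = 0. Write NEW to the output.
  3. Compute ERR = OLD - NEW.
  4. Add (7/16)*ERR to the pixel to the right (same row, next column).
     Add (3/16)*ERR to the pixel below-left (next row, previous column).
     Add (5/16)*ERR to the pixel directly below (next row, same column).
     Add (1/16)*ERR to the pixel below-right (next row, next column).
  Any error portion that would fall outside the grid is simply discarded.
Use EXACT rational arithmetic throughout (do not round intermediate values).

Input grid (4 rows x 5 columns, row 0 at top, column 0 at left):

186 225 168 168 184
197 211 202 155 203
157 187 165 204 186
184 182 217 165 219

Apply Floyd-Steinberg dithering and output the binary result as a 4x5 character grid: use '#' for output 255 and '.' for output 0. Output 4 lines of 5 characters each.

Answer: ###.#
#.###
##.##
#.###

Derivation:
(0,0): OLD=186 → NEW=255, ERR=-69
(0,1): OLD=3117/16 → NEW=255, ERR=-963/16
(0,2): OLD=36267/256 → NEW=255, ERR=-29013/256
(0,3): OLD=485037/4096 → NEW=0, ERR=485037/4096
(0,4): OLD=15453883/65536 → NEW=255, ERR=-1257797/65536
(1,0): OLD=42023/256 → NEW=255, ERR=-23257/256
(1,1): OLD=259857/2048 → NEW=0, ERR=259857/2048
(1,2): OLD=15763813/65536 → NEW=255, ERR=-947867/65536
(1,3): OLD=45874113/262144 → NEW=255, ERR=-20972607/262144
(1,4): OLD=710521891/4194304 → NEW=255, ERR=-359025629/4194304
(2,0): OLD=4993867/32768 → NEW=255, ERR=-3361973/32768
(2,1): OLD=181795817/1048576 → NEW=255, ERR=-85591063/1048576
(2,2): OLD=1974649339/16777216 → NEW=0, ERR=1974649339/16777216
(2,3): OLD=57321182657/268435456 → NEW=255, ERR=-11129858623/268435456
(2,4): OLD=584590755847/4294967296 → NEW=255, ERR=-510625904633/4294967296
(3,0): OLD=2292318875/16777216 → NEW=255, ERR=-1985871205/16777216
(3,1): OLD=16154743679/134217728 → NEW=0, ERR=16154743679/134217728
(3,2): OLD=1260845373861/4294967296 → NEW=255, ERR=165628713381/4294967296
(3,3): OLD=1322669810269/8589934592 → NEW=255, ERR=-867763510691/8589934592
(3,4): OLD=18562371713265/137438953472 → NEW=255, ERR=-16484561422095/137438953472
Row 0: ###.#
Row 1: #.###
Row 2: ##.##
Row 3: #.###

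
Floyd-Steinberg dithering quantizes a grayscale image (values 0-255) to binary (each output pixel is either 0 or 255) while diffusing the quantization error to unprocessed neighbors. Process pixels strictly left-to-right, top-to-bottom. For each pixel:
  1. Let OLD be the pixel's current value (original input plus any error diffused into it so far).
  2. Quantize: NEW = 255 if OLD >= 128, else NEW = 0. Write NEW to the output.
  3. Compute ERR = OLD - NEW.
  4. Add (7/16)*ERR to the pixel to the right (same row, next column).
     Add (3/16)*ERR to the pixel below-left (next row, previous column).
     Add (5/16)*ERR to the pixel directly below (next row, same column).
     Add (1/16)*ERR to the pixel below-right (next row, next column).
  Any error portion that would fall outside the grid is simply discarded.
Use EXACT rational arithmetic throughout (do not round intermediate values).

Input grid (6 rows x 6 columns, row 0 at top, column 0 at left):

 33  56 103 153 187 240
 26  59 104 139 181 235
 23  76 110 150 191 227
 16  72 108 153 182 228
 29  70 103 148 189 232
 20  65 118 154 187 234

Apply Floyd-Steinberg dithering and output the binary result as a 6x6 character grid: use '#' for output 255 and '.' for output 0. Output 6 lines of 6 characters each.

Answer: ..#.##
...###
.#.#.#
..#.##
..#.##
..####

Derivation:
(0,0): OLD=33 → NEW=0, ERR=33
(0,1): OLD=1127/16 → NEW=0, ERR=1127/16
(0,2): OLD=34257/256 → NEW=255, ERR=-31023/256
(0,3): OLD=409527/4096 → NEW=0, ERR=409527/4096
(0,4): OLD=15121921/65536 → NEW=255, ERR=-1589759/65536
(0,5): OLD=240529927/1048576 → NEW=255, ERR=-26856953/1048576
(1,0): OLD=12677/256 → NEW=0, ERR=12677/256
(1,1): OLD=167971/2048 → NEW=0, ERR=167971/2048
(1,2): OLD=8202591/65536 → NEW=0, ERR=8202591/65536
(1,3): OLD=55805299/262144 → NEW=255, ERR=-11041421/262144
(1,4): OLD=2624603641/16777216 → NEW=255, ERR=-1653586439/16777216
(1,5): OLD=48951692543/268435456 → NEW=255, ERR=-19499348737/268435456
(2,0): OLD=1764657/32768 → NEW=0, ERR=1764657/32768
(2,1): OLD=159125419/1048576 → NEW=255, ERR=-108261461/1048576
(2,2): OLD=1697374913/16777216 → NEW=0, ERR=1697374913/16777216
(2,3): OLD=22876396025/134217728 → NEW=255, ERR=-11349124615/134217728
(2,4): OLD=459359632491/4294967296 → NEW=0, ERR=459359632491/4294967296
(2,5): OLD=16831572619165/68719476736 → NEW=255, ERR=-691893948515/68719476736
(3,0): OLD=225996193/16777216 → NEW=0, ERR=225996193/16777216
(3,1): OLD=9122019213/134217728 → NEW=0, ERR=9122019213/134217728
(3,2): OLD=157886262071/1073741824 → NEW=255, ERR=-115917903049/1073741824
(3,3): OLD=7265125592037/68719476736 → NEW=0, ERR=7265125592037/68719476736
(3,4): OLD=139914666175173/549755813888 → NEW=255, ERR=-273066366267/549755813888
(3,5): OLD=2034720019517803/8796093022208 → NEW=255, ERR=-208283701145237/8796093022208
(4,0): OLD=98682931151/2147483648 → NEW=0, ERR=98682931151/2147483648
(4,1): OLD=3159143835267/34359738368 → NEW=0, ERR=3159143835267/34359738368
(4,2): OLD=146849832992153/1099511627776 → NEW=255, ERR=-133525632090727/1099511627776
(4,3): OLD=2129835826381661/17592186044416 → NEW=0, ERR=2129835826381661/17592186044416
(4,4): OLD=68674100709072941/281474976710656 → NEW=255, ERR=-3102018352144339/281474976710656
(4,5): OLD=989655782922178075/4503599627370496 → NEW=255, ERR=-158762122057298405/4503599627370496
(5,0): OLD=28367182275641/549755813888 → NEW=0, ERR=28367182275641/549755813888
(5,1): OLD=1696044422865865/17592186044416 → NEW=0, ERR=1696044422865865/17592186044416
(5,2): OLD=21205648383730995/140737488355328 → NEW=255, ERR=-14682411146877645/140737488355328
(5,3): OLD=614898835797643105/4503599627370496 → NEW=255, ERR=-533519069181833375/4503599627370496
(5,4): OLD=1195115842253744161/9007199254740992 → NEW=255, ERR=-1101719967705208799/9007199254740992
(5,5): OLD=24324028427972209557/144115188075855872 → NEW=255, ERR=-12425344531371037803/144115188075855872
Row 0: ..#.##
Row 1: ...###
Row 2: .#.#.#
Row 3: ..#.##
Row 4: ..#.##
Row 5: ..####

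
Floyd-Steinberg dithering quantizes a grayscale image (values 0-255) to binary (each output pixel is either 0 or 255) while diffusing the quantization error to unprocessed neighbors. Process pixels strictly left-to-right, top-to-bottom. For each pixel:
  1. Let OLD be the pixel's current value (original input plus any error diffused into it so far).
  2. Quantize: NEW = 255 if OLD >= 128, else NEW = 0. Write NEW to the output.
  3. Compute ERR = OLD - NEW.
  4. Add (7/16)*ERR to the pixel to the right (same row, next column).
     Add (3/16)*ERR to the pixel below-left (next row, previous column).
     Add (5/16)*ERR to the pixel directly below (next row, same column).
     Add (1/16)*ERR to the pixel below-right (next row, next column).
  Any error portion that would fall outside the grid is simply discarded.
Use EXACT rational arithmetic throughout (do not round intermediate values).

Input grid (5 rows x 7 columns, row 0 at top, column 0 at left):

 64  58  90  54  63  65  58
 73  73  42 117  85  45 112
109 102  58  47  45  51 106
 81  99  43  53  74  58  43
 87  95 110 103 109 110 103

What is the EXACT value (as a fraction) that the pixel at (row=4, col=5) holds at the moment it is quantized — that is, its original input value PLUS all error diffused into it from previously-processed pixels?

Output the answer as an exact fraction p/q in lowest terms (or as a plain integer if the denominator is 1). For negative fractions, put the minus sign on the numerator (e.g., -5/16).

(0,0): OLD=64 → NEW=0, ERR=64
(0,1): OLD=86 → NEW=0, ERR=86
(0,2): OLD=1021/8 → NEW=0, ERR=1021/8
(0,3): OLD=14059/128 → NEW=0, ERR=14059/128
(0,4): OLD=227437/2048 → NEW=0, ERR=227437/2048
(0,5): OLD=3721979/32768 → NEW=0, ERR=3721979/32768
(0,6): OLD=56462557/524288 → NEW=0, ERR=56462557/524288
(1,0): OLD=873/8 → NEW=0, ERR=873/8
(1,1): OLD=11235/64 → NEW=255, ERR=-5085/64
(1,2): OLD=149691/2048 → NEW=0, ERR=149691/2048
(1,3): OLD=1737525/8192 → NEW=255, ERR=-351435/8192
(1,4): OLD=67684301/524288 → NEW=255, ERR=-66009139/524288
(1,5): OLD=220396625/4194304 → NEW=0, ERR=220396625/4194304
(1,6): OLD=11793884735/67108864 → NEW=255, ERR=-5318875585/67108864
(2,0): OLD=131281/1024 → NEW=255, ERR=-129839/1024
(2,1): OLD=1383551/32768 → NEW=0, ERR=1383551/32768
(2,2): OLD=45248101/524288 → NEW=0, ERR=45248101/524288
(2,3): OLD=219417781/4194304 → NEW=0, ERR=219417781/4194304
(2,4): OLD=1198356471/33554432 → NEW=0, ERR=1198356471/33554432
(2,5): OLD=64763757071/1073741824 → NEW=0, ERR=64763757071/1073741824
(2,6): OLD=1905323922201/17179869184 → NEW=0, ERR=1905323922201/17179869184
(3,0): OLD=25843741/524288 → NEW=0, ERR=25843741/524288
(3,1): OLD=595664597/4194304 → NEW=255, ERR=-473882923/4194304
(3,2): OLD=1106886301/33554432 → NEW=0, ERR=1106886301/33554432
(3,3): OLD=6433752695/67108864 → NEW=0, ERR=6433752695/67108864
(3,4): OLD=2434089879965/17179869184 → NEW=255, ERR=-1946776761955/17179869184
(3,5): OLD=6913056057251/137438953472 → NEW=0, ERR=6913056057251/137438953472
(3,6): OLD=227452110182621/2199023255552 → NEW=0, ERR=227452110182621/2199023255552
(4,0): OLD=5450572039/67108864 → NEW=0, ERR=5450572039/67108864
(4,1): OLD=112198160367/1073741824 → NEW=0, ERR=112198160367/1073741824
(4,2): OLD=3039780642041/17179869184 → NEW=255, ERR=-1341085999879/17179869184
(4,3): OLD=10943210682963/137438953472 → NEW=0, ERR=10943210682963/137438953472
(4,4): OLD=136170216424411/1099511627776 → NEW=0, ERR=136170216424411/1099511627776
(4,5): OLD=6762877349310977/35184372088832 → NEW=255, ERR=-2209137533341183/35184372088832
Target (4,5): original=110, with diffused error = 6762877349310977/35184372088832

Answer: 6762877349310977/35184372088832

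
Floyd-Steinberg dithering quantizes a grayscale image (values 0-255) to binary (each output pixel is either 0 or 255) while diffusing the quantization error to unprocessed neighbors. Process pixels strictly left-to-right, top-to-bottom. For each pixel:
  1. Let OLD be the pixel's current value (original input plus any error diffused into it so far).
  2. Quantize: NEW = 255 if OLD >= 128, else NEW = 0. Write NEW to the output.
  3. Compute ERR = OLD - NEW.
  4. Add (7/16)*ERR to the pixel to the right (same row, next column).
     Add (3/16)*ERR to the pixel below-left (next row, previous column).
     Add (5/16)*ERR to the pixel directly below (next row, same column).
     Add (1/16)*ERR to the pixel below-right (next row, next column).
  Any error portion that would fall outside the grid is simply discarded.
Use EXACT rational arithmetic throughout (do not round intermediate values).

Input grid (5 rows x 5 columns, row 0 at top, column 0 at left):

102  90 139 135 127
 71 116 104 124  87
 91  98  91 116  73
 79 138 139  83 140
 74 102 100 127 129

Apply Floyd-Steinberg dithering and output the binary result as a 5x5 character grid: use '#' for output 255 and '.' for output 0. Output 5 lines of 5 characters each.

(0,0): OLD=102 → NEW=0, ERR=102
(0,1): OLD=1077/8 → NEW=255, ERR=-963/8
(0,2): OLD=11051/128 → NEW=0, ERR=11051/128
(0,3): OLD=353837/2048 → NEW=255, ERR=-168403/2048
(0,4): OLD=2982715/32768 → NEW=0, ERR=2982715/32768
(1,0): OLD=10279/128 → NEW=0, ERR=10279/128
(1,1): OLD=139345/1024 → NEW=255, ERR=-121775/1024
(1,2): OLD=1835365/32768 → NEW=0, ERR=1835365/32768
(1,3): OLD=19041057/131072 → NEW=255, ERR=-14382303/131072
(1,4): OLD=130652611/2097152 → NEW=0, ERR=130652611/2097152
(2,0): OLD=1536779/16384 → NEW=0, ERR=1536779/16384
(2,1): OLD=61548649/524288 → NEW=0, ERR=61548649/524288
(2,2): OLD=1106096635/8388608 → NEW=255, ERR=-1032998405/8388608
(2,3): OLD=5773615425/134217728 → NEW=0, ERR=5773615425/134217728
(2,4): OLD=224262971527/2147483648 → NEW=0, ERR=224262971527/2147483648
(3,0): OLD=1093230619/8388608 → NEW=255, ERR=-1045864421/8388608
(3,1): OLD=6906361535/67108864 → NEW=0, ERR=6906361535/67108864
(3,2): OLD=345626716581/2147483648 → NEW=255, ERR=-201981613659/2147483648
(3,3): OLD=288527193229/4294967296 → NEW=0, ERR=288527193229/4294967296
(3,4): OLD=14067802504513/68719476736 → NEW=255, ERR=-3455664063167/68719476736
(4,0): OLD=58341402741/1073741824 → NEW=0, ERR=58341402741/1073741824
(4,1): OLD=4552804664757/34359738368 → NEW=255, ERR=-4208928619083/34359738368
(4,2): OLD=19815261705915/549755813888 → NEW=0, ERR=19815261705915/549755813888
(4,3): OLD=1305824818815669/8796093022208 → NEW=255, ERR=-937178901847371/8796093022208
(4,4): OLD=9974162376211827/140737488355328 → NEW=0, ERR=9974162376211827/140737488355328
Row 0: .#.#.
Row 1: .#.#.
Row 2: ..#..
Row 3: #.#.#
Row 4: .#.#.

Answer: .#.#.
.#.#.
..#..
#.#.#
.#.#.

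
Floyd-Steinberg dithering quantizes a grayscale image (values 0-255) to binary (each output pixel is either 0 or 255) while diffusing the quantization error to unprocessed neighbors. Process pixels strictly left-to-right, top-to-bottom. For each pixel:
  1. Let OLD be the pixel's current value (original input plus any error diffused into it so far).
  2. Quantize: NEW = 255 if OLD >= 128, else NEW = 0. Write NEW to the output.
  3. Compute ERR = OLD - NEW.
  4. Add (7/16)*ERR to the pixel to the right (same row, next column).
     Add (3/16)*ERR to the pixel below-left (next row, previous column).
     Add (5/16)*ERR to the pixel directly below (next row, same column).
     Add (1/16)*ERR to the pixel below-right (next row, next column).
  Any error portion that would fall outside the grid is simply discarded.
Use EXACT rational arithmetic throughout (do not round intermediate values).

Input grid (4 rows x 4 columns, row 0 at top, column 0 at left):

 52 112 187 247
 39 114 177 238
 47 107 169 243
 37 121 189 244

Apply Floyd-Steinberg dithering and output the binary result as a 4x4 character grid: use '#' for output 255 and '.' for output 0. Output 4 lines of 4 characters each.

Answer: .###
..##
.#.#
..##

Derivation:
(0,0): OLD=52 → NEW=0, ERR=52
(0,1): OLD=539/4 → NEW=255, ERR=-481/4
(0,2): OLD=8601/64 → NEW=255, ERR=-7719/64
(0,3): OLD=198895/1024 → NEW=255, ERR=-62225/1024
(1,0): OLD=2093/64 → NEW=0, ERR=2093/64
(1,1): OLD=36539/512 → NEW=0, ERR=36539/512
(1,2): OLD=2484183/16384 → NEW=255, ERR=-1693737/16384
(1,3): OLD=43580049/262144 → NEW=255, ERR=-23266671/262144
(2,0): OLD=578361/8192 → NEW=0, ERR=578361/8192
(2,1): OLD=37447299/262144 → NEW=255, ERR=-29399421/262144
(2,2): OLD=39556303/524288 → NEW=0, ERR=39556303/524288
(2,3): OLD=2028459571/8388608 → NEW=255, ERR=-110635469/8388608
(3,0): OLD=159528745/4194304 → NEW=0, ERR=159528745/4194304
(3,1): OLD=8130392183/67108864 → NEW=0, ERR=8130392183/67108864
(3,2): OLD=274984480905/1073741824 → NEW=255, ERR=1180315785/1073741824
(3,3): OLD=4210354899775/17179869184 → NEW=255, ERR=-170511742145/17179869184
Row 0: .###
Row 1: ..##
Row 2: .#.#
Row 3: ..##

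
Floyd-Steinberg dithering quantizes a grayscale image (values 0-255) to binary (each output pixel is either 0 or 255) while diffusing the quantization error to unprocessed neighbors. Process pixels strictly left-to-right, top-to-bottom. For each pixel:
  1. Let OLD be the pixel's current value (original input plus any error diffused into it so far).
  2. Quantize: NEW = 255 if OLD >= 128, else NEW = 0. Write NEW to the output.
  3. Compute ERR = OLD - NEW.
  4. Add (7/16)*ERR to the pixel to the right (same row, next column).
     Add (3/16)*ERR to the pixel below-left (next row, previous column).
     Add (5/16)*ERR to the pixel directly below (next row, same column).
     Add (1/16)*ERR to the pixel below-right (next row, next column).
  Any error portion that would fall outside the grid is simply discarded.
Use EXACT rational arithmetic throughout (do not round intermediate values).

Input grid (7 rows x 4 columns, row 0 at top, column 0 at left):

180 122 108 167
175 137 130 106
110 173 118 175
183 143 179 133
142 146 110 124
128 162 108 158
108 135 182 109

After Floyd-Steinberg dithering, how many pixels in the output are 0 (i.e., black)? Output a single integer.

Answer: 13

Derivation:
(0,0): OLD=180 → NEW=255, ERR=-75
(0,1): OLD=1427/16 → NEW=0, ERR=1427/16
(0,2): OLD=37637/256 → NEW=255, ERR=-27643/256
(0,3): OLD=490531/4096 → NEW=0, ERR=490531/4096
(1,0): OLD=43081/256 → NEW=255, ERR=-22199/256
(1,1): OLD=208895/2048 → NEW=0, ERR=208895/2048
(1,2): OLD=11069675/65536 → NEW=255, ERR=-5642005/65536
(1,3): OLD=103820893/1048576 → NEW=0, ERR=103820893/1048576
(2,0): OLD=3343205/32768 → NEW=0, ERR=3343205/32768
(2,1): OLD=239022759/1048576 → NEW=255, ERR=-28364121/1048576
(2,2): OLD=218527395/2097152 → NEW=0, ERR=218527395/2097152
(2,3): OLD=8259382135/33554432 → NEW=255, ERR=-296998025/33554432
(3,0): OLD=3520050965/16777216 → NEW=255, ERR=-758139115/16777216
(3,1): OLD=37766545163/268435456 → NEW=255, ERR=-30684496117/268435456
(3,2): OLD=679476038389/4294967296 → NEW=255, ERR=-415740622091/4294967296
(3,3): OLD=6486971420211/68719476736 → NEW=0, ERR=6486971420211/68719476736
(4,0): OLD=457180738481/4294967296 → NEW=0, ERR=457180738481/4294967296
(4,1): OLD=4668621801875/34359738368 → NEW=255, ERR=-4093111481965/34359738368
(4,2): OLD=41989151795251/1099511627776 → NEW=0, ERR=41989151795251/1099511627776
(4,3): OLD=2887883246435925/17592186044416 → NEW=255, ERR=-1598124194890155/17592186044416
(5,0): OLD=76376639271009/549755813888 → NEW=255, ERR=-63811093270431/549755813888
(5,1): OLD=1544686720731847/17592186044416 → NEW=0, ERR=1544686720731847/17592186044416
(5,2): OLD=1177537219064291/8796093022208 → NEW=255, ERR=-1065466501598749/8796093022208
(5,3): OLD=22237720752174403/281474976710656 → NEW=0, ERR=22237720752174403/281474976710656
(6,0): OLD=24823582723677429/281474976710656 → NEW=0, ERR=24823582723677429/281474976710656
(6,1): OLD=770369902511366147/4503599627370496 → NEW=255, ERR=-378048002468110333/4503599627370496
(6,2): OLD=9203402250145038757/72057594037927936 → NEW=0, ERR=9203402250145038757/72057594037927936
(6,3): OLD=209828240734847875715/1152921504606846976 → NEW=255, ERR=-84166742939898103165/1152921504606846976
Output grid:
  Row 0: #.#.  (2 black, running=2)
  Row 1: #.#.  (2 black, running=4)
  Row 2: .#.#  (2 black, running=6)
  Row 3: ###.  (1 black, running=7)
  Row 4: .#.#  (2 black, running=9)
  Row 5: #.#.  (2 black, running=11)
  Row 6: .#.#  (2 black, running=13)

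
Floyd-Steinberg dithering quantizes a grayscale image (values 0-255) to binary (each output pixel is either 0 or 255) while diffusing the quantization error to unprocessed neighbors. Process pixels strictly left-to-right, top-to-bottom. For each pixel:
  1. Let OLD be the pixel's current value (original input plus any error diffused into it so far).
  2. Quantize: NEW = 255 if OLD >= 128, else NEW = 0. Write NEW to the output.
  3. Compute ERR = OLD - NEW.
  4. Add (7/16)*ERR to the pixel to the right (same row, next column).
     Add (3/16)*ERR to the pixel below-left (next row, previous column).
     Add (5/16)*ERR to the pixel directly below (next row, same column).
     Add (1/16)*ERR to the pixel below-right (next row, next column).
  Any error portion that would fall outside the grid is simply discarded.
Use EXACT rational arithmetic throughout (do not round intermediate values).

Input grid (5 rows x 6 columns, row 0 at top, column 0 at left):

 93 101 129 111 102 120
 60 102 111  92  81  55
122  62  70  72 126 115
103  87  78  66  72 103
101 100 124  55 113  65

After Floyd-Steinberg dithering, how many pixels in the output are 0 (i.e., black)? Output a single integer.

Answer: 20

Derivation:
(0,0): OLD=93 → NEW=0, ERR=93
(0,1): OLD=2267/16 → NEW=255, ERR=-1813/16
(0,2): OLD=20333/256 → NEW=0, ERR=20333/256
(0,3): OLD=596987/4096 → NEW=255, ERR=-447493/4096
(0,4): OLD=3552221/65536 → NEW=0, ERR=3552221/65536
(0,5): OLD=150694667/1048576 → NEW=255, ERR=-116692213/1048576
(1,0): OLD=17361/256 → NEW=0, ERR=17361/256
(1,1): OLD=239543/2048 → NEW=0, ERR=239543/2048
(1,2): OLD=10448131/65536 → NEW=255, ERR=-6263549/65536
(1,3): OLD=8171655/262144 → NEW=0, ERR=8171655/262144
(1,4): OLD=1407303669/16777216 → NEW=0, ERR=1407303669/16777216
(1,5): OLD=16189067299/268435456 → NEW=0, ERR=16189067299/268435456
(2,0): OLD=5410765/32768 → NEW=255, ERR=-2945075/32768
(2,1): OLD=47761311/1048576 → NEW=0, ERR=47761311/1048576
(2,2): OLD=1228356253/16777216 → NEW=0, ERR=1228356253/16777216
(2,3): OLD=16579609333/134217728 → NEW=0, ERR=16579609333/134217728
(2,4): OLD=942799680095/4294967296 → NEW=255, ERR=-152416980385/4294967296
(2,5): OLD=8491216085129/68719476736 → NEW=0, ERR=8491216085129/68719476736
(3,0): OLD=1400125181/16777216 → NEW=0, ERR=1400125181/16777216
(3,1): OLD=19576428089/134217728 → NEW=255, ERR=-14649092551/134217728
(3,2): OLD=84973301307/1073741824 → NEW=0, ERR=84973301307/1073741824
(3,3): OLD=9424683654065/68719476736 → NEW=255, ERR=-8098782913615/68719476736
(3,4): OLD=22121203303825/549755813888 → NEW=0, ERR=22121203303825/549755813888
(3,5): OLD=1380985274330079/8796093022208 → NEW=255, ERR=-862018446332961/8796093022208
(4,0): OLD=228953578035/2147483648 → NEW=0, ERR=228953578035/2147483648
(4,1): OLD=4555777309975/34359738368 → NEW=255, ERR=-4205955973865/34359738368
(4,2): OLD=72850830501397/1099511627776 → NEW=0, ERR=72850830501397/1099511627776
(4,3): OLD=1049363293224777/17592186044416 → NEW=0, ERR=1049363293224777/17592186044416
(4,4): OLD=35446208845606361/281474976710656 → NEW=0, ERR=35446208845606361/281474976710656
(4,5): OLD=414260542376611407/4503599627370496 → NEW=0, ERR=414260542376611407/4503599627370496
Output grid:
  Row 0: .#.#.#  (3 black, running=3)
  Row 1: ..#...  (5 black, running=8)
  Row 2: #...#.  (4 black, running=12)
  Row 3: .#.#.#  (3 black, running=15)
  Row 4: .#....  (5 black, running=20)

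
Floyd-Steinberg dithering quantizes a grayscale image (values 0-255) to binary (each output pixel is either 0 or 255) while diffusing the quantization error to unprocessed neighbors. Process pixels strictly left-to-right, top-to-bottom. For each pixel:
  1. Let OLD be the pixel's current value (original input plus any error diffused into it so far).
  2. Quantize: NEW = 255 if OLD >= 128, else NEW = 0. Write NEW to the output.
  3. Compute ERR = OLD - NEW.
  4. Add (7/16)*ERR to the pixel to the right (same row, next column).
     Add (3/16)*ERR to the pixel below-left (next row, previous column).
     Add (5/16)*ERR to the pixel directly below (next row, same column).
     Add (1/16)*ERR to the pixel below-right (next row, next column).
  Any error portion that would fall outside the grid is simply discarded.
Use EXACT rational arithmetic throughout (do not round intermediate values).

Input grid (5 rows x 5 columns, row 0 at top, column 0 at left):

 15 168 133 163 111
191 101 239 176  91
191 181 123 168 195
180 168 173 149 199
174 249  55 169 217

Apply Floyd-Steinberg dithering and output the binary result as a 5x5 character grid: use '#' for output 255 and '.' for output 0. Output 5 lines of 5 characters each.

Answer: .#.#.
#.##.
##.##
#.#.#
##.##

Derivation:
(0,0): OLD=15 → NEW=0, ERR=15
(0,1): OLD=2793/16 → NEW=255, ERR=-1287/16
(0,2): OLD=25039/256 → NEW=0, ERR=25039/256
(0,3): OLD=842921/4096 → NEW=255, ERR=-201559/4096
(0,4): OLD=5863583/65536 → NEW=0, ERR=5863583/65536
(1,0): OLD=46235/256 → NEW=255, ERR=-19045/256
(1,1): OLD=128189/2048 → NEW=0, ERR=128189/2048
(1,2): OLD=18526721/65536 → NEW=255, ERR=1815041/65536
(1,3): OLD=51282669/262144 → NEW=255, ERR=-15564051/262144
(1,4): OLD=377105191/4194304 → NEW=0, ERR=377105191/4194304
(2,0): OLD=5881455/32768 → NEW=255, ERR=-2474385/32768
(2,1): OLD=176230709/1048576 → NEW=255, ERR=-91156171/1048576
(2,2): OLD=1449571807/16777216 → NEW=0, ERR=1449571807/16777216
(2,3): OLD=55253575725/268435456 → NEW=255, ERR=-13197465555/268435456
(2,4): OLD=849872436731/4294967296 → NEW=255, ERR=-245344223749/4294967296
(3,0): OLD=2350528767/16777216 → NEW=255, ERR=-1927661313/16777216
(3,1): OLD=13696432019/134217728 → NEW=0, ERR=13696432019/134217728
(3,2): OLD=987816758593/4294967296 → NEW=255, ERR=-107399901887/4294967296
(3,3): OLD=1008332898425/8589934592 → NEW=0, ERR=1008332898425/8589934592
(3,4): OLD=31532920894653/137438953472 → NEW=255, ERR=-3514012240707/137438953472
(4,0): OLD=337644998289/2147483648 → NEW=255, ERR=-209963331951/2147483648
(4,1): OLD=15547411181201/68719476736 → NEW=255, ERR=-1976055386479/68719476736
(4,2): OLD=69261322427295/1099511627776 → NEW=0, ERR=69261322427295/1099511627776
(4,3): OLD=3991411084829329/17592186044416 → NEW=255, ERR=-494596356496751/17592186044416
(4,4): OLD=57433993392657015/281474976710656 → NEW=255, ERR=-14342125668560265/281474976710656
Row 0: .#.#.
Row 1: #.##.
Row 2: ##.##
Row 3: #.#.#
Row 4: ##.##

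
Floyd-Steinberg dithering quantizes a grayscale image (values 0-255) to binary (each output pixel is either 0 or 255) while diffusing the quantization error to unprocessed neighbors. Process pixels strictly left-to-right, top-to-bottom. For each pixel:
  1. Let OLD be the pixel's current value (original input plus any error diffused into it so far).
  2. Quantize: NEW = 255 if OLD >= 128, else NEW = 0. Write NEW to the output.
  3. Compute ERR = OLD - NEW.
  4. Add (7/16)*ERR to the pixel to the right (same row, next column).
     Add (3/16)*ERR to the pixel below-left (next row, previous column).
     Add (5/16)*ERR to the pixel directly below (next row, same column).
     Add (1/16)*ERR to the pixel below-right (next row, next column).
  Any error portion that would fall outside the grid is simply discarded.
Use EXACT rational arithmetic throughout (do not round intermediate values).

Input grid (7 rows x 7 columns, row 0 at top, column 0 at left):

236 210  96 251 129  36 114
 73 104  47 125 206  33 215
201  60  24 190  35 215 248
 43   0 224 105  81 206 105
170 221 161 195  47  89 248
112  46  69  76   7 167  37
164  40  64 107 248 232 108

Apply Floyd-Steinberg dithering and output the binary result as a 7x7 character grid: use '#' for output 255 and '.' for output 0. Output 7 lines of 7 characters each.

Answer: ##.##..
...##.#
#..#.##
..#..#.
####..#
.....#.
#.#.###

Derivation:
(0,0): OLD=236 → NEW=255, ERR=-19
(0,1): OLD=3227/16 → NEW=255, ERR=-853/16
(0,2): OLD=18605/256 → NEW=0, ERR=18605/256
(0,3): OLD=1158331/4096 → NEW=255, ERR=113851/4096
(0,4): OLD=9251101/65536 → NEW=255, ERR=-7460579/65536
(0,5): OLD=-14475317/1048576 → NEW=0, ERR=-14475317/1048576
(0,6): OLD=1811275405/16777216 → NEW=0, ERR=1811275405/16777216
(1,0): OLD=14609/256 → NEW=0, ERR=14609/256
(1,1): OLD=255479/2048 → NEW=0, ERR=255479/2048
(1,2): OLD=8268483/65536 → NEW=0, ERR=8268483/65536
(1,3): OLD=45110151/262144 → NEW=255, ERR=-21736569/262144
(1,4): OLD=2236356149/16777216 → NEW=255, ERR=-2041833931/16777216
(1,5): OLD=-1534287419/134217728 → NEW=0, ERR=-1534287419/134217728
(1,6): OLD=521567148011/2147483648 → NEW=255, ERR=-26041182229/2147483648
(2,0): OLD=7937165/32768 → NEW=255, ERR=-418675/32768
(2,1): OLD=126475103/1048576 → NEW=0, ERR=126475103/1048576
(2,2): OLD=1819423965/16777216 → NEW=0, ERR=1819423965/16777216
(2,3): OLD=26387116085/134217728 → NEW=255, ERR=-7838404555/134217728
(2,4): OLD=-38556123515/1073741824 → NEW=0, ERR=-38556123515/1073741824
(2,5): OLD=6385336736535/34359738368 → NEW=255, ERR=-2376396547305/34359738368
(2,6): OLD=117228593855505/549755813888 → NEW=255, ERR=-22959138685935/549755813888
(3,0): OLD=1033857597/16777216 → NEW=0, ERR=1033857597/16777216
(3,1): OLD=11299460857/134217728 → NEW=0, ERR=11299460857/134217728
(3,2): OLD=312791560635/1073741824 → NEW=255, ERR=38987395515/1073741824
(3,3): OLD=441009153485/4294967296 → NEW=0, ERR=441009153485/4294967296
(3,4): OLD=53921932549693/549755813888 → NEW=0, ERR=53921932549693/549755813888
(3,5): OLD=955359407670407/4398046511104 → NEW=255, ERR=-166142452661113/4398046511104
(3,6): OLD=5003176664534489/70368744177664 → NEW=0, ERR=5003176664534489/70368744177664
(4,0): OLD=440324906611/2147483648 → NEW=255, ERR=-107283423629/2147483648
(4,1): OLD=8112733227991/34359738368 → NEW=255, ERR=-649000055849/34359738368
(4,2): OLD=103682550590457/549755813888 → NEW=255, ERR=-36505181950983/549755813888
(4,3): OLD=961837534028419/4398046511104 → NEW=255, ERR=-159664326303101/4398046511104
(4,4): OLD=2149862004700761/35184372088832 → NEW=0, ERR=2149862004700761/35184372088832
(4,5): OLD=138923300921879321/1125899906842624 → NEW=0, ERR=138923300921879321/1125899906842624
(4,6): OLD=5797755602086201471/18014398509481984 → NEW=255, ERR=1204083982168295551/18014398509481984
(5,0): OLD=51042977097589/549755813888 → NEW=0, ERR=51042977097589/549755813888
(5,1): OLD=286510505967399/4398046511104 → NEW=0, ERR=286510505967399/4398046511104
(5,2): OLD=2419372312966657/35184372088832 → NEW=0, ERR=2419372312966657/35184372088832
(5,3): OLD=28723241983950821/281474976710656 → NEW=0, ERR=28723241983950821/281474976710656
(5,4): OLD=1650225321101162743/18014398509481984 → NEW=0, ERR=1650225321101162743/18014398509481984
(5,5): OLD=37756447715853011207/144115188075855872 → NEW=255, ERR=1007074756509763847/144115188075855872
(5,6): OLD=158311256441207398281/2305843009213693952 → NEW=0, ERR=158311256441207398281/2305843009213693952
(6,0): OLD=14441724646942653/70368744177664 → NEW=255, ERR=-3502305118361667/70368744177664
(6,1): OLD=64490435868856545/1125899906842624 → NEW=0, ERR=64490435868856545/1125899906842624
(6,2): OLD=2409479719098571907/18014398509481984 → NEW=255, ERR=-2184191900819334013/18014398509481984
(6,3): OLD=15466069482452248925/144115188075855872 → NEW=0, ERR=15466069482452248925/144115188075855872
(6,4): OLD=95481011208940058023/288230376151711744 → NEW=255, ERR=21982265290253563303/288230376151711744
(6,5): OLD=10557024697400783628499/36893488147419103232 → NEW=255, ERR=1149185219808912304339/36893488147419103232
(6,6): OLD=84718955710365687922581/590295810358705651712 → NEW=255, ERR=-65806475931104253263979/590295810358705651712
Row 0: ##.##..
Row 1: ...##.#
Row 2: #..#.##
Row 3: ..#..#.
Row 4: ####..#
Row 5: .....#.
Row 6: #.#.###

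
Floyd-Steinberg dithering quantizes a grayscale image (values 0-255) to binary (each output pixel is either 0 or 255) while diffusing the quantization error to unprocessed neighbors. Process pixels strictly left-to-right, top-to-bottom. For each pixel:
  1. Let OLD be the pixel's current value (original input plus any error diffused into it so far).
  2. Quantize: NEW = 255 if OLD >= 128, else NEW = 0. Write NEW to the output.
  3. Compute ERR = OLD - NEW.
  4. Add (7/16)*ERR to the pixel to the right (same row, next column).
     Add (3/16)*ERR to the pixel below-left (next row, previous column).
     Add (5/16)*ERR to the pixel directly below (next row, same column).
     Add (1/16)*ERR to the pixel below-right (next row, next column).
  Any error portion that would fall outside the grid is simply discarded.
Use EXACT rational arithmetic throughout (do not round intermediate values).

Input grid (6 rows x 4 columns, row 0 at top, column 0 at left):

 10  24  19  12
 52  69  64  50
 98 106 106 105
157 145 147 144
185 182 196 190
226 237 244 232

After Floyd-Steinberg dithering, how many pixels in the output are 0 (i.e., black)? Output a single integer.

Answer: 11

Derivation:
(0,0): OLD=10 → NEW=0, ERR=10
(0,1): OLD=227/8 → NEW=0, ERR=227/8
(0,2): OLD=4021/128 → NEW=0, ERR=4021/128
(0,3): OLD=52723/2048 → NEW=0, ERR=52723/2048
(1,0): OLD=7737/128 → NEW=0, ERR=7737/128
(1,1): OLD=113487/1024 → NEW=0, ERR=113487/1024
(1,2): OLD=4223931/32768 → NEW=255, ERR=-4131909/32768
(1,3): OLD=2538253/524288 → NEW=0, ERR=2538253/524288
(2,0): OLD=2255573/16384 → NEW=255, ERR=-1922347/16384
(2,1): OLD=36404535/524288 → NEW=0, ERR=36404535/524288
(2,2): OLD=109898947/1048576 → NEW=0, ERR=109898947/1048576
(2,3): OLD=2424061751/16777216 → NEW=255, ERR=-1854128329/16777216
(3,0): OLD=1118649541/8388608 → NEW=255, ERR=-1020445499/8388608
(3,1): OLD=16884147931/134217728 → NEW=0, ERR=16884147931/134217728
(3,2): OLD=469024938917/2147483648 → NEW=255, ERR=-78583391323/2147483648
(3,3): OLD=3436149498627/34359738368 → NEW=0, ERR=3436149498627/34359738368
(4,0): OLD=366301278753/2147483648 → NEW=255, ERR=-181307051487/2147483648
(4,1): OLD=2919035317667/17179869184 → NEW=255, ERR=-1461831324253/17179869184
(4,2): OLD=95630620042883/549755813888 → NEW=255, ERR=-44557112498557/549755813888
(4,3): OLD=1614132498441093/8796093022208 → NEW=255, ERR=-628871222221947/8796093022208
(5,0): OLD=50484630937105/274877906944 → NEW=255, ERR=-19609235333615/274877906944
(5,1): OLD=1396165797035863/8796093022208 → NEW=255, ERR=-846837923627177/8796093022208
(5,2): OLD=694138793398183/4398046511104 → NEW=255, ERR=-427363066933337/4398046511104
(5,3): OLD=22810744450282731/140737488355328 → NEW=255, ERR=-13077315080325909/140737488355328
Output grid:
  Row 0: ....  (4 black, running=4)
  Row 1: ..#.  (3 black, running=7)
  Row 2: #..#  (2 black, running=9)
  Row 3: #.#.  (2 black, running=11)
  Row 4: ####  (0 black, running=11)
  Row 5: ####  (0 black, running=11)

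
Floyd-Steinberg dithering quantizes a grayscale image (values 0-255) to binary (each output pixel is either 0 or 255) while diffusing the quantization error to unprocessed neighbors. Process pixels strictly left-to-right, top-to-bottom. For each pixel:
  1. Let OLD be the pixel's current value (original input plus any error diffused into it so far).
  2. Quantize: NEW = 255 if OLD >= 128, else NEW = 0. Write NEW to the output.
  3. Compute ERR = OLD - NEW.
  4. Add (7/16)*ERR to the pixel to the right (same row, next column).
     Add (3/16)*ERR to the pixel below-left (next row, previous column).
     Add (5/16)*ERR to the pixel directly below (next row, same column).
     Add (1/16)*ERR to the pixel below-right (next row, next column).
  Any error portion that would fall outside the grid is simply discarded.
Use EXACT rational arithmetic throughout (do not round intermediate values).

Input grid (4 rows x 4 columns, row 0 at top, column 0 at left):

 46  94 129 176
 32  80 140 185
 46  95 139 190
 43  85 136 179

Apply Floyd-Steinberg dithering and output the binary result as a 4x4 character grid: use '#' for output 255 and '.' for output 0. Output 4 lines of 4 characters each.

(0,0): OLD=46 → NEW=0, ERR=46
(0,1): OLD=913/8 → NEW=0, ERR=913/8
(0,2): OLD=22903/128 → NEW=255, ERR=-9737/128
(0,3): OLD=292289/2048 → NEW=255, ERR=-229951/2048
(1,0): OLD=8675/128 → NEW=0, ERR=8675/128
(1,1): OLD=137141/1024 → NEW=255, ERR=-123979/1024
(1,2): OLD=1616729/32768 → NEW=0, ERR=1616729/32768
(1,3): OLD=87421631/524288 → NEW=255, ERR=-46271809/524288
(2,0): OLD=728727/16384 → NEW=0, ERR=728727/16384
(2,1): OLD=47243885/524288 → NEW=0, ERR=47243885/524288
(2,2): OLD=177971169/1048576 → NEW=255, ERR=-89415711/1048576
(2,3): OLD=2150778301/16777216 → NEW=255, ERR=-2127411779/16777216
(3,0): OLD=619038119/8388608 → NEW=0, ERR=619038119/8388608
(3,1): OLD=17748415673/134217728 → NEW=255, ERR=-16477104967/134217728
(3,2): OLD=80528538183/2147483648 → NEW=0, ERR=80528538183/2147483648
(3,3): OLD=5169426020465/34359738368 → NEW=255, ERR=-3592307263375/34359738368
Row 0: ..##
Row 1: .#.#
Row 2: ..##
Row 3: .#.#

Answer: ..##
.#.#
..##
.#.#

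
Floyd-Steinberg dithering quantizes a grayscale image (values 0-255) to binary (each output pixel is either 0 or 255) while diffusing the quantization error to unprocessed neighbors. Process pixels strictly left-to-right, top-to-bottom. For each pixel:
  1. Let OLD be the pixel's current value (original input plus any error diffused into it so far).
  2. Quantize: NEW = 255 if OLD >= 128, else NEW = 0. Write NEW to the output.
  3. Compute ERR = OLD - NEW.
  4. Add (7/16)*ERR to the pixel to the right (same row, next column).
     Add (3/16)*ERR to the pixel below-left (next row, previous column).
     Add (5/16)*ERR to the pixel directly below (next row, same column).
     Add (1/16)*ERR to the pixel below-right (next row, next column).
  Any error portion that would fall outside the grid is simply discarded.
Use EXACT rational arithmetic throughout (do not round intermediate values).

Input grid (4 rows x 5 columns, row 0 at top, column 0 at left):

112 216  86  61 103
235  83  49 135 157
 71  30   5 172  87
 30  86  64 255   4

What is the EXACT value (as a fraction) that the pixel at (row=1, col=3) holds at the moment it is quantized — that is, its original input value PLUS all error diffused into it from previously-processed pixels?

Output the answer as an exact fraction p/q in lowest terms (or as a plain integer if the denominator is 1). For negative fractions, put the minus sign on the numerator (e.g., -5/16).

(0,0): OLD=112 → NEW=0, ERR=112
(0,1): OLD=265 → NEW=255, ERR=10
(0,2): OLD=723/8 → NEW=0, ERR=723/8
(0,3): OLD=12869/128 → NEW=0, ERR=12869/128
(0,4): OLD=301027/2048 → NEW=255, ERR=-221213/2048
(1,0): OLD=2175/8 → NEW=255, ERR=135/8
(1,1): OLD=7517/64 → NEW=0, ERR=7517/64
(1,2): OLD=303317/2048 → NEW=255, ERR=-218923/2048
(1,3): OLD=860547/8192 → NEW=0, ERR=860547/8192
Target (1,3): original=135, with diffused error = 860547/8192

Answer: 860547/8192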